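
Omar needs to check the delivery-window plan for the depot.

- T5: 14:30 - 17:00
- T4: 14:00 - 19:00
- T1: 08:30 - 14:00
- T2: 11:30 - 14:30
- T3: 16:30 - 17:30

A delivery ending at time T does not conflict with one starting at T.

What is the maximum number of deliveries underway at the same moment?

3

Sweep the timeline, counting +1 at each start and −1 at each end (ends before starts at a tie):
08:30 start T1 → 1
11:30 start T2 → 2
14:00 end T1 → 1
14:00 start T4 → 2
14:30 end T2 → 1
14:30 start T5 → 2
16:30 start T3 → 3
17:00 end T5 → 2
17:30 end T3 → 1
19:00 end T4 → 0
Peak is 3, at 16:30 (T3, T4, T5).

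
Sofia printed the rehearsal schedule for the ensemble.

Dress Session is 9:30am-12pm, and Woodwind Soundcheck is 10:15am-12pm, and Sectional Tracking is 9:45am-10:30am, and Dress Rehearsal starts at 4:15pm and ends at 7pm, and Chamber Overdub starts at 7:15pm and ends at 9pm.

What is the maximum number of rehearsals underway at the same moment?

3

Sweep the timeline, counting +1 at each start and −1 at each end (ends before starts at a tie):
9:30am start Dress Session → 1
9:45am start Sectional Tracking → 2
10:15am start Woodwind Soundcheck → 3
10:30am end Sectional Tracking → 2
12pm end Dress Session → 1
12pm end Woodwind Soundcheck → 0
4:15pm start Dress Rehearsal → 1
7pm end Dress Rehearsal → 0
7:15pm start Chamber Overdub → 1
9pm end Chamber Overdub → 0
Peak is 3, at 10:15am (Dress Session, Sectional Tracking, Woodwind Soundcheck).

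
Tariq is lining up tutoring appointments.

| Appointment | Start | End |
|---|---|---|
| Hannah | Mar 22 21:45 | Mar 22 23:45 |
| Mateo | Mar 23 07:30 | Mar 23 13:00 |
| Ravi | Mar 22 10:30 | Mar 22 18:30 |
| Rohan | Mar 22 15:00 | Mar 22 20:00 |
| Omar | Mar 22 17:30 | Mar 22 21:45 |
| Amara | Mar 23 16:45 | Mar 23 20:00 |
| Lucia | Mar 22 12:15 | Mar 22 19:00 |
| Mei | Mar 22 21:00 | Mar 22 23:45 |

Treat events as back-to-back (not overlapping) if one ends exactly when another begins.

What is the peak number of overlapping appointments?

Sort all start/end points and keep a running count:
Mar 22 10:30 start Ravi → 1
Mar 22 12:15 start Lucia → 2
Mar 22 15:00 start Rohan → 3
Mar 22 17:30 start Omar → 4
Mar 22 18:30 end Ravi → 3
Mar 22 19:00 end Lucia → 2
Mar 22 20:00 end Rohan → 1
Mar 22 21:00 start Mei → 2
Mar 22 21:45 end Omar → 1
Mar 22 21:45 start Hannah → 2
Mar 22 23:45 end Hannah → 1
Mar 22 23:45 end Mei → 0
Mar 23 07:30 start Mateo → 1
Mar 23 13:00 end Mateo → 0
Mar 23 16:45 start Amara → 1
Mar 23 20:00 end Amara → 0
Peak is 4, at Mar 22 17:30 (Lucia, Omar, Ravi, Rohan).

4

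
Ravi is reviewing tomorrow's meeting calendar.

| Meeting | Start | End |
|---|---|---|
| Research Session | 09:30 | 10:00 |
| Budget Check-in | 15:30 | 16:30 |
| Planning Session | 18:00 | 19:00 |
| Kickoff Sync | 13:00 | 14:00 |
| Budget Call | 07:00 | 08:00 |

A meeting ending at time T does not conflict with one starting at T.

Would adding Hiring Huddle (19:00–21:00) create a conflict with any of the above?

Budget Call: ends 08:00 at or before Hiring Huddle starts 19:00 → clear.
Research Session: ends 10:00 at or before Hiring Huddle starts 19:00 → clear.
Kickoff Sync: ends 14:00 at or before Hiring Huddle starts 19:00 → clear.
Budget Check-in: ends 16:30 at or before Hiring Huddle starts 19:00 → clear.
Planning Session: ends 19:00 at or before Hiring Huddle starts 19:00 → clear.

No — it doesn't clash with anything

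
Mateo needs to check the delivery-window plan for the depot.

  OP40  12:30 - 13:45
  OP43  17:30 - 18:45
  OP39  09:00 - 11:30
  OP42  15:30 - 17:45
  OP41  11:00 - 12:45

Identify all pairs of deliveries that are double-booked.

Sorted by start: OP39, OP41, OP40, OP42, OP43.
OP41 starts before OP39 ends → OP39 and OP41 overlap.
OP40 starts after OP39 ends, so nothing later overlaps OP39 either.
OP40 starts before OP41 ends → OP41 and OP40 overlap.
OP42 starts after OP41 ends, so nothing later overlaps OP41 either.
OP42 starts after OP40 ends, so nothing later overlaps OP40 either.
OP43 starts before OP42 ends → OP42 and OP43 overlap.

OP39 & OP41, OP40 & OP41, OP42 & OP43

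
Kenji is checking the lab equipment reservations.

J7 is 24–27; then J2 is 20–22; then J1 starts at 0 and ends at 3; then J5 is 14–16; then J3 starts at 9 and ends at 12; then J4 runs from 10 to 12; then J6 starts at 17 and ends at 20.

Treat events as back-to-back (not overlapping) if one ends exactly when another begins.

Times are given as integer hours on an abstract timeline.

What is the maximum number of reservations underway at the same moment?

2

Sort all start/end points and keep a running count:
0 start J1 → 1
3 end J1 → 0
9 start J3 → 1
10 start J4 → 2
12 end J3 → 1
12 end J4 → 0
14 start J5 → 1
16 end J5 → 0
17 start J6 → 1
20 end J6 → 0
20 start J2 → 1
22 end J2 → 0
24 start J7 → 1
27 end J7 → 0
Peak is 2, at 10 (J3, J4).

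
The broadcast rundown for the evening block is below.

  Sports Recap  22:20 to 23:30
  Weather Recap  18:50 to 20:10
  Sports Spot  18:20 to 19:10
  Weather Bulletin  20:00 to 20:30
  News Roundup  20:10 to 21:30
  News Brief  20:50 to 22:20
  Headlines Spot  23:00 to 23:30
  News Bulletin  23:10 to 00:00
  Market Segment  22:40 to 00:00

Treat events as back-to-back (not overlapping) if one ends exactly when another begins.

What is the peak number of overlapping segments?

4

Sort all start/end points and keep a running count:
18:20 start Sports Spot → 1
18:50 start Weather Recap → 2
19:10 end Sports Spot → 1
20:00 start Weather Bulletin → 2
20:10 end Weather Recap → 1
20:10 start News Roundup → 2
20:30 end Weather Bulletin → 1
20:50 start News Brief → 2
21:30 end News Roundup → 1
22:20 end News Brief → 0
22:20 start Sports Recap → 1
22:40 start Market Segment → 2
23:00 start Headlines Spot → 3
23:10 start News Bulletin → 4
23:30 end Headlines Spot → 3
23:30 end Sports Recap → 2
00:00 end Market Segment → 1
00:00 end News Bulletin → 0
Peak is 4, at 23:10 (Headlines Spot, Market Segment, News Bulletin, Sports Recap).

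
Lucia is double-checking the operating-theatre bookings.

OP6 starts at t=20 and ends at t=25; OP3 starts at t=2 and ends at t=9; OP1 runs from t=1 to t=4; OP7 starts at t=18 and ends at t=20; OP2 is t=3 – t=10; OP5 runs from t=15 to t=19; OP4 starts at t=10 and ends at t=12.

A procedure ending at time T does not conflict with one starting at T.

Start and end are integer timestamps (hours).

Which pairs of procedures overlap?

OP1 & OP2, OP1 & OP3, OP2 & OP3, OP5 & OP7

Sorted by start: OP1, OP3, OP2, OP4, OP5, OP7, OP6.
OP3 starts before OP1 ends → OP1 and OP3 overlap.
OP2 starts before OP1 ends → OP1 and OP2 overlap.
OP4 starts after OP1 ends, so nothing later overlaps OP1 either.
OP2 starts before OP3 ends → OP3 and OP2 overlap.
OP4 starts after OP3 ends, so nothing later overlaps OP3 either.
OP4 starts exactly when OP2 ends (back-to-back, no overlap), so nothing later overlaps OP2 either.
OP5 starts after OP4 ends, so nothing later overlaps OP4 either.
OP7 starts before OP5 ends → OP5 and OP7 overlap.
OP6 starts after OP5 ends.
OP6 starts exactly when OP7 ends (back-to-back, no overlap).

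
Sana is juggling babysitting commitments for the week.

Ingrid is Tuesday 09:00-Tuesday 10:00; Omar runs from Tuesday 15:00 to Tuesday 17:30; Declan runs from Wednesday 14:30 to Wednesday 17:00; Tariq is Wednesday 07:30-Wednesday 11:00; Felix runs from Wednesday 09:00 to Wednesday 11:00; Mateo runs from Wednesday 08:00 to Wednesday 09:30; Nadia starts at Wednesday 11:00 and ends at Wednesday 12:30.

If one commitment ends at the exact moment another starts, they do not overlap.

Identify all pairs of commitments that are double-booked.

Check each pair: they overlap iff neither finishes before the other starts.
Sorted by start: Ingrid, Omar, Tariq, Mateo, Felix, Nadia, Declan.
Omar starts after Ingrid ends, so nothing later overlaps Ingrid either.
Tariq starts after Omar ends, so nothing later overlaps Omar either.
Mateo starts before Tariq ends → Tariq and Mateo overlap.
Felix starts before Tariq ends → Tariq and Felix overlap.
Nadia starts exactly when Tariq ends (back-to-back, no overlap), so nothing later overlaps Tariq either.
Felix starts before Mateo ends → Mateo and Felix overlap.
Nadia starts after Mateo ends, so nothing later overlaps Mateo either.
Nadia starts exactly when Felix ends (back-to-back, no overlap), so nothing later overlaps Felix either.
Declan starts after Nadia ends.

Felix & Mateo, Felix & Tariq, Mateo & Tariq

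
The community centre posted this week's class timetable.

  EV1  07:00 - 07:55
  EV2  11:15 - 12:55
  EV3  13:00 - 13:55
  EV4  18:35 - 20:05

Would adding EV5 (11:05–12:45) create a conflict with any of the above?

EV1: ends 07:55 at or before EV5 starts 11:05 → clear.
EV2: starts 11:15 before EV5 ends 12:45, and ends 12:55 after EV5 starts 11:05 → overlap.
EV3: starts 13:00 at or after EV5 ends 12:45 → clear.
EV4: starts 18:35 at or after EV5 ends 12:45 → clear.
EV5 overlaps EV2.

Yes — it overlaps EV2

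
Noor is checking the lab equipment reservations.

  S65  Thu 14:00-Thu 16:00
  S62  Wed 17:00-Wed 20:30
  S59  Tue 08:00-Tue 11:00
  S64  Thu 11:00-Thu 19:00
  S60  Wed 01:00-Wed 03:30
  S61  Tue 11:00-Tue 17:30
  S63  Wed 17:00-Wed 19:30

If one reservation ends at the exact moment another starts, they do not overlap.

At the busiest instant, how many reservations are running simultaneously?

2

Sweep the timeline, counting +1 at each start and −1 at each end (ends before starts at a tie):
Tue 08:00 start S59 → 1
Tue 11:00 end S59 → 0
Tue 11:00 start S61 → 1
Tue 17:30 end S61 → 0
Wed 01:00 start S60 → 1
Wed 03:30 end S60 → 0
Wed 17:00 start S62 → 1
Wed 17:00 start S63 → 2
Wed 19:30 end S63 → 1
Wed 20:30 end S62 → 0
Thu 11:00 start S64 → 1
Thu 14:00 start S65 → 2
Thu 16:00 end S65 → 1
Thu 19:00 end S64 → 0
Peak is 2, at Wed 17:00 (S62, S63).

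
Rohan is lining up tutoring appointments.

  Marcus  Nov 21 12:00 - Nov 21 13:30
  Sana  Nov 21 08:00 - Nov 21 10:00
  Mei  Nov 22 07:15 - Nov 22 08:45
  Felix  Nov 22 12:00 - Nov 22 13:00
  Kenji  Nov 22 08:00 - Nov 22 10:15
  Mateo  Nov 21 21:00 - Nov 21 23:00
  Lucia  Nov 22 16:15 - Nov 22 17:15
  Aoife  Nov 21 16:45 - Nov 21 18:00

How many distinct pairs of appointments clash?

1

Sorted by start: Sana, Marcus, Aoife, Mateo, Mei, Kenji, Felix, Lucia.
Marcus starts after Sana ends, so Sana has no further overlaps.
Aoife starts after Marcus ends, so Marcus has no further overlaps.
Mateo starts after Aoife ends, so Aoife has no further overlaps.
Mei starts after Mateo ends, so Mateo has no further overlaps.
Kenji starts before Mei ends → Mei and Kenji overlap.
Felix starts after Mei ends, so Mei has no further overlaps.
Felix starts after Kenji ends, so Kenji has no further overlaps.
Lucia starts after Felix ends.
Overlapping pairs: Kenji & Mei — 1 in total.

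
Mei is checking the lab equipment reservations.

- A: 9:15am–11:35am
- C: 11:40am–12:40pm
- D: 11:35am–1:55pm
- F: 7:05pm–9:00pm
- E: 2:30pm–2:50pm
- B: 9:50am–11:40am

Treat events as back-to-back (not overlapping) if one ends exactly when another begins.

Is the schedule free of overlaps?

No

Check each pair: they overlap iff neither finishes before the other starts.
Sorted by start: A, B, D, C, E, F.
B starts before A ends → A and B overlap.
That's a conflict, so the schedule is not conflict-free.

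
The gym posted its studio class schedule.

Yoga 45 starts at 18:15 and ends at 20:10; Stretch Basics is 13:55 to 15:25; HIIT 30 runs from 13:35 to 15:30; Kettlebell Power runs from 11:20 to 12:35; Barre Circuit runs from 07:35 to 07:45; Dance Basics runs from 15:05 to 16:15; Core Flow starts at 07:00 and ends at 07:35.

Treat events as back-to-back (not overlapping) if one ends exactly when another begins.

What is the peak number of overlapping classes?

3

Sort all start/end points and keep a running count:
07:00 start Core Flow → 1
07:35 end Core Flow → 0
07:35 start Barre Circuit → 1
07:45 end Barre Circuit → 0
11:20 start Kettlebell Power → 1
12:35 end Kettlebell Power → 0
13:35 start HIIT 30 → 1
13:55 start Stretch Basics → 2
15:05 start Dance Basics → 3
15:25 end Stretch Basics → 2
15:30 end HIIT 30 → 1
16:15 end Dance Basics → 0
18:15 start Yoga 45 → 1
20:10 end Yoga 45 → 0
Peak is 3, at 15:05 (Dance Basics, HIIT 30, Stretch Basics).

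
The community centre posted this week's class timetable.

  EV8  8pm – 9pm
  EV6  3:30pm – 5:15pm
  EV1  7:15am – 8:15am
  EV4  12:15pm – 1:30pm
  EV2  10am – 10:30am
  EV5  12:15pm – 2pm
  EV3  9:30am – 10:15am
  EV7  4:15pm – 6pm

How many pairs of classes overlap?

Two intervals overlap when each starts before the other ends.
Sorted by start: EV1, EV3, EV2, EV4, EV5, EV6, EV7, EV8.
EV3 starts after EV1 ends, so EV1 has no further overlaps.
EV2 starts before EV3 ends → EV3 and EV2 overlap.
EV4 starts after EV3 ends, so EV3 has no further overlaps.
EV4 starts after EV2 ends, so EV2 has no further overlaps.
EV5 starts before EV4 ends → EV4 and EV5 overlap.
EV6 starts after EV4 ends, so EV4 has no further overlaps.
EV6 starts after EV5 ends, so EV5 has no further overlaps.
EV7 starts before EV6 ends → EV6 and EV7 overlap.
EV8 starts after EV6 ends.
EV8 starts after EV7 ends.
Overlapping pairs: EV2 & EV3, EV4 & EV5, EV6 & EV7 — 3 in total.

3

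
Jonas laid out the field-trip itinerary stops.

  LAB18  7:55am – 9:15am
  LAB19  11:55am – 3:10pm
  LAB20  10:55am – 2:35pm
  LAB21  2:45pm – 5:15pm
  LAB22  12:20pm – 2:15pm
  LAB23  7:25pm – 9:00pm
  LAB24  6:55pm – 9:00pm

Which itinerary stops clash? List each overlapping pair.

LAB19 & LAB20, LAB19 & LAB21, LAB19 & LAB22, LAB20 & LAB22, LAB23 & LAB24

Sorted by start: LAB18, LAB20, LAB19, LAB22, LAB21, LAB24, LAB23.
LAB20 starts after LAB18 ends, so LAB18 has no further overlaps.
LAB19 starts before LAB20 ends → LAB20 and LAB19 overlap.
LAB22 starts before LAB20 ends → LAB20 and LAB22 overlap.
LAB21 starts after LAB20 ends, so LAB20 has no further overlaps.
LAB22 starts before LAB19 ends → LAB19 and LAB22 overlap.
LAB21 starts before LAB19 ends → LAB19 and LAB21 overlap.
LAB24 starts after LAB19 ends, so LAB19 has no further overlaps.
LAB21 starts after LAB22 ends, so LAB22 has no further overlaps.
LAB24 starts after LAB21 ends, so LAB21 has no further overlaps.
LAB23 starts before LAB24 ends → LAB24 and LAB23 overlap.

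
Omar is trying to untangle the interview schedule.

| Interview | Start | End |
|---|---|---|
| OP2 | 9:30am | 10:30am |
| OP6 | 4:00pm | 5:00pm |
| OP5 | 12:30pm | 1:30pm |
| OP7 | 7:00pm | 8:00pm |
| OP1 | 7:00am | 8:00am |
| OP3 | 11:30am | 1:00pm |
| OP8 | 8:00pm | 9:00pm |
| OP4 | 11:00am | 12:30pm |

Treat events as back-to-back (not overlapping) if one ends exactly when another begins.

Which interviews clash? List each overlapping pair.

Sorted by start: OP1, OP2, OP4, OP3, OP5, OP6, OP7, OP8.
OP2 starts after OP1 ends — done with OP1.
OP4 starts after OP2 ends — done with OP2.
OP3 starts before OP4 ends → OP4 and OP3 overlap.
OP5 starts exactly when OP4 ends (back-to-back, no overlap) — done with OP4.
OP5 starts before OP3 ends → OP3 and OP5 overlap.
OP6 starts after OP3 ends — done with OP3.
OP6 starts after OP5 ends — done with OP5.
OP7 starts after OP6 ends — done with OP6.
OP8 starts exactly when OP7 ends (back-to-back, no overlap).

OP3 & OP4, OP3 & OP5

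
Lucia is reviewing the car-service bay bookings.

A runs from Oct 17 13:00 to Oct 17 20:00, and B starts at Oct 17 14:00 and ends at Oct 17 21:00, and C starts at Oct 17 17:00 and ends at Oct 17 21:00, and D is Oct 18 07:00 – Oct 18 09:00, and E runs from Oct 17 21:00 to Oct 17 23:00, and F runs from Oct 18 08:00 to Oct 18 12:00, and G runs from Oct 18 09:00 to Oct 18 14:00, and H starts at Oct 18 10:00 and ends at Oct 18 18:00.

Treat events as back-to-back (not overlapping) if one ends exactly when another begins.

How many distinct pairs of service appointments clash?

7

Sorted by start: A, B, C, E, D, F, G, H.
B starts before A ends → A and B overlap.
C starts before A ends → A and C overlap.
E starts after A ends; A is clear from here.
C starts before B ends → B and C overlap.
E starts exactly when B ends (back-to-back, no overlap); B is clear from here.
E starts exactly when C ends (back-to-back, no overlap); C is clear from here.
D starts after E ends; E is clear from here.
F starts before D ends → D and F overlap.
G starts exactly when D ends (back-to-back, no overlap); D is clear from here.
G starts before F ends → F and G overlap.
H starts before F ends → F and H overlap.
H starts before G ends → G and H overlap.
Overlapping pairs: A & B, A & C, B & C, D & F, F & G, F & H, G & H — 7 in total.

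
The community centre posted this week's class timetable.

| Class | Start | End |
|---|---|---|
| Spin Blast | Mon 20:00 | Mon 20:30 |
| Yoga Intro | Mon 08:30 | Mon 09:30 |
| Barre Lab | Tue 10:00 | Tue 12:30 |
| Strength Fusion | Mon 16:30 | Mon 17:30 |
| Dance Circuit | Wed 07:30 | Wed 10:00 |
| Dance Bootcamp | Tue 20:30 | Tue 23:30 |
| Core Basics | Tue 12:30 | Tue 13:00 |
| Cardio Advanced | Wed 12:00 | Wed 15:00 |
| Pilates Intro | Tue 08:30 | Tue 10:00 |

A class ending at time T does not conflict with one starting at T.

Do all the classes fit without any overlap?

Yes

Two intervals overlap when each starts before the other ends.
Sorted by start: Yoga Intro, Strength Fusion, Spin Blast, Pilates Intro, Barre Lab, Core Basics, Dance Bootcamp, Dance Circuit, Cardio Advanced.
Strength Fusion starts after Yoga Intro ends, so Yoga Intro has no further overlaps.
Spin Blast starts after Strength Fusion ends, so Strength Fusion has no further overlaps.
Pilates Intro starts after Spin Blast ends, so Spin Blast has no further overlaps.
Barre Lab starts exactly when Pilates Intro ends (back-to-back, no overlap), so Pilates Intro has no further overlaps.
Core Basics starts exactly when Barre Lab ends (back-to-back, no overlap), so Barre Lab has no further overlaps.
Dance Bootcamp starts after Core Basics ends, so Core Basics has no further overlaps.
Dance Circuit starts after Dance Bootcamp ends, so Dance Bootcamp has no further overlaps.
Cardio Advanced starts after Dance Circuit ends.
Every pair is clear; the schedule has no overlaps.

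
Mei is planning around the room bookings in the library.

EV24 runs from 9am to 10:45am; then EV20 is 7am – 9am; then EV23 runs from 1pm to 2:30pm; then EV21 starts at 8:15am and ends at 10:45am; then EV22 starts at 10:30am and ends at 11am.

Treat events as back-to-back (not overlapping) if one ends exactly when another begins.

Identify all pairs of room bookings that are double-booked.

Two intervals overlap when each starts before the other ends.
Sorted by start: EV20, EV21, EV24, EV22, EV23.
EV21 starts before EV20 ends → EV20 and EV21 overlap.
EV24 starts exactly when EV20 ends (back-to-back, no overlap), so nothing later overlaps EV20 either.
EV24 starts before EV21 ends → EV21 and EV24 overlap.
EV22 starts before EV21 ends → EV21 and EV22 overlap.
EV23 starts after EV21 ends.
EV22 starts before EV24 ends → EV24 and EV22 overlap.
EV23 starts after EV24 ends.
EV23 starts after EV22 ends.

EV20 & EV21, EV21 & EV22, EV21 & EV24, EV22 & EV24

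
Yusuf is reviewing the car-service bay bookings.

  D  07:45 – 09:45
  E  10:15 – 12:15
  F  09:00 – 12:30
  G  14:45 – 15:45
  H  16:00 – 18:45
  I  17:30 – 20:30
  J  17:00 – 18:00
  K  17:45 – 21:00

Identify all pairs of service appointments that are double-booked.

D & F, E & F, H & I, H & J, H & K, I & J, I & K, J & K

Sorted by start: D, F, E, G, H, J, I, K.
F starts before D ends → D and F overlap.
E starts after D ends, so D has no further overlaps.
E starts before F ends → F and E overlap.
G starts after F ends, so F has no further overlaps.
G starts after E ends, so E has no further overlaps.
H starts after G ends, so G has no further overlaps.
J starts before H ends → H and J overlap.
I starts before H ends → H and I overlap.
K starts before H ends → H and K overlap.
I starts before J ends → J and I overlap.
K starts before J ends → J and K overlap.
K starts before I ends → I and K overlap.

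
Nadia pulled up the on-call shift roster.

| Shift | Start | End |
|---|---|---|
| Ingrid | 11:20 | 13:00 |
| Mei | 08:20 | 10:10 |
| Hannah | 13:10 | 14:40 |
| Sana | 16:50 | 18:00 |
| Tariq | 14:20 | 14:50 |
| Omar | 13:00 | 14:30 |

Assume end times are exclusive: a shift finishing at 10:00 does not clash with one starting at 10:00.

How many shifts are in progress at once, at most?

Sort all start/end points and keep a running count:
08:20 start Mei → 1
10:10 end Mei → 0
11:20 start Ingrid → 1
13:00 end Ingrid → 0
13:00 start Omar → 1
13:10 start Hannah → 2
14:20 start Tariq → 3
14:30 end Omar → 2
14:40 end Hannah → 1
14:50 end Tariq → 0
16:50 start Sana → 1
18:00 end Sana → 0
Peak is 3, at 14:20 (Hannah, Omar, Tariq).

3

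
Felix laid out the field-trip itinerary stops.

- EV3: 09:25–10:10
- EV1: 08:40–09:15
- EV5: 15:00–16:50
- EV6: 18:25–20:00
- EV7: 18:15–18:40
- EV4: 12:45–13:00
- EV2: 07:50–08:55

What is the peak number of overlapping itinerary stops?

2

Sort all start/end points and keep a running count:
07:50 start EV2 → 1
08:40 start EV1 → 2
08:55 end EV2 → 1
09:15 end EV1 → 0
09:25 start EV3 → 1
10:10 end EV3 → 0
12:45 start EV4 → 1
13:00 end EV4 → 0
15:00 start EV5 → 1
16:50 end EV5 → 0
18:15 start EV7 → 1
18:25 start EV6 → 2
18:40 end EV7 → 1
20:00 end EV6 → 0
Peak is 2, at 08:40 (EV1, EV2).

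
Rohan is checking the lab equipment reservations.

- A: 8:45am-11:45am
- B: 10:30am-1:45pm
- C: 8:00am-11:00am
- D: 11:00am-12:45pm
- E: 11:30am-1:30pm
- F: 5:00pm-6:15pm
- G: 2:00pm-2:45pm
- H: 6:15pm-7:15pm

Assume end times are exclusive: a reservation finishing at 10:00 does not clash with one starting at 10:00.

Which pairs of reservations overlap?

A & B, A & C, A & D, A & E, B & C, B & D, B & E, D & E

Sorted by start: C, A, B, D, E, G, F, H.
A starts before C ends → C and A overlap.
B starts before C ends → C and B overlap.
D starts exactly when C ends (back-to-back, no overlap), so nothing later overlaps C either.
B starts before A ends → A and B overlap.
D starts before A ends → A and D overlap.
E starts before A ends → A and E overlap.
G starts after A ends, so nothing later overlaps A either.
D starts before B ends → B and D overlap.
E starts before B ends → B and E overlap.
G starts after B ends, so nothing later overlaps B either.
E starts before D ends → D and E overlap.
G starts after D ends, so nothing later overlaps D either.
G starts after E ends, so nothing later overlaps E either.
F starts after G ends, so nothing later overlaps G either.
H starts exactly when F ends (back-to-back, no overlap).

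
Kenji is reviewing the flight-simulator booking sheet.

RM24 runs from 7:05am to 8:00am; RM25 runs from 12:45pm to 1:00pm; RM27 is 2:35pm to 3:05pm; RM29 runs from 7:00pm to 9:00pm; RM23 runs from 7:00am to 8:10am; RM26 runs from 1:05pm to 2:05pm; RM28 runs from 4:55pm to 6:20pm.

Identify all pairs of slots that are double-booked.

RM23 & RM24

Sorted by start: RM23, RM24, RM25, RM26, RM27, RM28, RM29.
RM24 starts before RM23 ends → RM23 and RM24 overlap.
RM25 starts after RM23 ends, so nothing later overlaps RM23 either.
RM25 starts after RM24 ends, so nothing later overlaps RM24 either.
RM26 starts after RM25 ends, so nothing later overlaps RM25 either.
RM27 starts after RM26 ends, so nothing later overlaps RM26 either.
RM28 starts after RM27 ends, so nothing later overlaps RM27 either.
RM29 starts after RM28 ends.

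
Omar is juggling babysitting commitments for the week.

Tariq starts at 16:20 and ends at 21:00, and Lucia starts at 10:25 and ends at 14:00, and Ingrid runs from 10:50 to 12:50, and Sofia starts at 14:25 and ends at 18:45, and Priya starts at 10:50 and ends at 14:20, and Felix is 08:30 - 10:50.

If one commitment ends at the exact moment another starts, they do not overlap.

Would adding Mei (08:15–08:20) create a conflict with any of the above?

Felix: starts 08:30 at or after Mei ends 08:20 → clear.
Lucia: starts 10:25 at or after Mei ends 08:20 → clear.
Priya: starts 10:50 at or after Mei ends 08:20 → clear.
Ingrid: starts 10:50 at or after Mei ends 08:20 → clear.
Sofia: starts 14:25 at or after Mei ends 08:20 → clear.
Tariq: starts 16:20 at or after Mei ends 08:20 → clear.

No — it doesn't clash with anything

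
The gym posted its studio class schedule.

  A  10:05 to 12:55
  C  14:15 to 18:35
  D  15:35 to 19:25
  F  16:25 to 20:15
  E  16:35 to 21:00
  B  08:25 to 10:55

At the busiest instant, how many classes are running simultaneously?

Walk through starts and ends in time order (an end at T is processed before a start at T):
08:25 start B → 1
10:05 start A → 2
10:55 end B → 1
12:55 end A → 0
14:15 start C → 1
15:35 start D → 2
16:25 start F → 3
16:35 start E → 4
18:35 end C → 3
19:25 end D → 2
20:15 end F → 1
21:00 end E → 0
Peak is 4, at 16:35 (C, D, E, F).

4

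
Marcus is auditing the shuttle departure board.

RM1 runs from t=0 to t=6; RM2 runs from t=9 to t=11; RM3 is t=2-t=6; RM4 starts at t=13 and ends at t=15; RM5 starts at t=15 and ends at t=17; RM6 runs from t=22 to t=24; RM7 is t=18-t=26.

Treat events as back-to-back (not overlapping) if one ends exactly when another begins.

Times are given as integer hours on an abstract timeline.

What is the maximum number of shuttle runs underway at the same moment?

2

Walk through starts and ends in time order (an end at T is processed before a start at T):
t=0 start RM1 → 1
t=2 start RM3 → 2
t=6 end RM1 → 1
t=6 end RM3 → 0
t=9 start RM2 → 1
t=11 end RM2 → 0
t=13 start RM4 → 1
t=15 end RM4 → 0
t=15 start RM5 → 1
t=17 end RM5 → 0
t=18 start RM7 → 1
t=22 start RM6 → 2
t=24 end RM6 → 1
t=26 end RM7 → 0
Peak is 2, at t=2 (RM1, RM3).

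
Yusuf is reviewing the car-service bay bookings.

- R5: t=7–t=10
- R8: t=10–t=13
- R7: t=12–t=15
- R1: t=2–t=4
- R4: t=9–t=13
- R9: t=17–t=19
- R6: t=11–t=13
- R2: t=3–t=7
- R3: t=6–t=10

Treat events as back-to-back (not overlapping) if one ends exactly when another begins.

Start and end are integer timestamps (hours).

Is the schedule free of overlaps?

Check each pair: they overlap iff neither finishes before the other starts.
Sorted by start: R1, R2, R3, R5, R4, R8, R6, R7, R9.
R2 starts before R1 ends → R1 and R2 overlap.
That's a conflict, so the schedule is not conflict-free.

No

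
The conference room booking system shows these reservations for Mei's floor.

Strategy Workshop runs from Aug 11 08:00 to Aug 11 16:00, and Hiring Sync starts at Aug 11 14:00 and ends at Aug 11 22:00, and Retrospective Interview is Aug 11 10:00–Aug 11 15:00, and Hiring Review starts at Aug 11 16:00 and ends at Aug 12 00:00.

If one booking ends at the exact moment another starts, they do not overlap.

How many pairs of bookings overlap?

Sorted by start: Strategy Workshop, Retrospective Interview, Hiring Sync, Hiring Review.
Retrospective Interview starts before Strategy Workshop ends → Strategy Workshop and Retrospective Interview overlap.
Hiring Sync starts before Strategy Workshop ends → Strategy Workshop and Hiring Sync overlap.
Hiring Review starts exactly when Strategy Workshop ends (back-to-back, no overlap).
Hiring Sync starts before Retrospective Interview ends → Retrospective Interview and Hiring Sync overlap.
Hiring Review starts after Retrospective Interview ends.
Hiring Review starts before Hiring Sync ends → Hiring Sync and Hiring Review overlap.
Overlapping pairs: Hiring Review & Hiring Sync, Hiring Sync & Retrospective Interview, Hiring Sync & Strategy Workshop, Retrospective Interview & Strategy Workshop — 4 in total.

4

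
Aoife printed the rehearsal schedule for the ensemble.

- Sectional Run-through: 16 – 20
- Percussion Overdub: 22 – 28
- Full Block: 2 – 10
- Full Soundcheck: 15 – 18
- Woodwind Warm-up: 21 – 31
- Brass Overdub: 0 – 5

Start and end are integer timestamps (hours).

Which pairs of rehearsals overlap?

Brass Overdub & Full Block, Full Soundcheck & Sectional Run-through, Percussion Overdub & Woodwind Warm-up

Sorted by start: Brass Overdub, Full Block, Full Soundcheck, Sectional Run-through, Woodwind Warm-up, Percussion Overdub.
Full Block starts before Brass Overdub ends → Brass Overdub and Full Block overlap.
Full Soundcheck starts after Brass Overdub ends; Brass Overdub is clear from here.
Full Soundcheck starts after Full Block ends; Full Block is clear from here.
Sectional Run-through starts before Full Soundcheck ends → Full Soundcheck and Sectional Run-through overlap.
Woodwind Warm-up starts after Full Soundcheck ends; Full Soundcheck is clear from here.
Woodwind Warm-up starts after Sectional Run-through ends; Sectional Run-through is clear from here.
Percussion Overdub starts before Woodwind Warm-up ends → Woodwind Warm-up and Percussion Overdub overlap.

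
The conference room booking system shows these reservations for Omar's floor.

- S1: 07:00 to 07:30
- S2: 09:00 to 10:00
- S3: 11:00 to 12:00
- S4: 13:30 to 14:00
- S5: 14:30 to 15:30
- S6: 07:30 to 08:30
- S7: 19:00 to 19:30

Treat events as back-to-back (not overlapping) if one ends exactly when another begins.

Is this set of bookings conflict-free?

Yes

Sorted by start: S1, S6, S2, S3, S4, S5, S7.
S6 starts exactly when S1 ends (back-to-back, no overlap), so S1 has no further overlaps.
S2 starts after S6 ends, so S6 has no further overlaps.
S3 starts after S2 ends, so S2 has no further overlaps.
S4 starts after S3 ends, so S3 has no further overlaps.
S5 starts after S4 ends, so S4 has no further overlaps.
S7 starts after S5 ends.
Every pair is clear; the schedule has no overlaps.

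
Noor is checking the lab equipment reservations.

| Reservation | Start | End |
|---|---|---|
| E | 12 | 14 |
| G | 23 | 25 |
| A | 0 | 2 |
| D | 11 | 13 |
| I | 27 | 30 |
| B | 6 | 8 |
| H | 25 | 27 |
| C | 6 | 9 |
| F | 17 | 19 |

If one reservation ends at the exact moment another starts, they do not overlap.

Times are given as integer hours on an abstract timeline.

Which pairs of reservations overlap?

B & C, D & E

Sorted by start: A, B, C, D, E, F, G, H, I.
B starts after A ends, so A has no further overlaps.
C starts before B ends → B and C overlap.
D starts after B ends, so B has no further overlaps.
D starts after C ends, so C has no further overlaps.
E starts before D ends → D and E overlap.
F starts after D ends, so D has no further overlaps.
F starts after E ends, so E has no further overlaps.
G starts after F ends, so F has no further overlaps.
H starts exactly when G ends (back-to-back, no overlap), so G has no further overlaps.
I starts exactly when H ends (back-to-back, no overlap).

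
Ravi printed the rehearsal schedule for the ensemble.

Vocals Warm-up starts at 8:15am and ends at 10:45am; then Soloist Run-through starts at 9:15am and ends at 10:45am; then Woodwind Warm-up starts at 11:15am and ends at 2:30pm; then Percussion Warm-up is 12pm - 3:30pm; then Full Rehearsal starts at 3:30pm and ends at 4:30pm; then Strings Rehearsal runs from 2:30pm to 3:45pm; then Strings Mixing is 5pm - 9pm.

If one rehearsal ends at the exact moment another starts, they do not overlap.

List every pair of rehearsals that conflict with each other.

Full Rehearsal & Strings Rehearsal, Percussion Warm-up & Strings Rehearsal, Percussion Warm-up & Woodwind Warm-up, Soloist Run-through & Vocals Warm-up

Sorted by start: Vocals Warm-up, Soloist Run-through, Woodwind Warm-up, Percussion Warm-up, Strings Rehearsal, Full Rehearsal, Strings Mixing.
Soloist Run-through starts before Vocals Warm-up ends → Vocals Warm-up and Soloist Run-through overlap.
Woodwind Warm-up starts after Vocals Warm-up ends, so Vocals Warm-up has no further overlaps.
Woodwind Warm-up starts after Soloist Run-through ends, so Soloist Run-through has no further overlaps.
Percussion Warm-up starts before Woodwind Warm-up ends → Woodwind Warm-up and Percussion Warm-up overlap.
Strings Rehearsal starts exactly when Woodwind Warm-up ends (back-to-back, no overlap), so Woodwind Warm-up has no further overlaps.
Strings Rehearsal starts before Percussion Warm-up ends → Percussion Warm-up and Strings Rehearsal overlap.
Full Rehearsal starts exactly when Percussion Warm-up ends (back-to-back, no overlap), so Percussion Warm-up has no further overlaps.
Full Rehearsal starts before Strings Rehearsal ends → Strings Rehearsal and Full Rehearsal overlap.
Strings Mixing starts after Strings Rehearsal ends.
Strings Mixing starts after Full Rehearsal ends.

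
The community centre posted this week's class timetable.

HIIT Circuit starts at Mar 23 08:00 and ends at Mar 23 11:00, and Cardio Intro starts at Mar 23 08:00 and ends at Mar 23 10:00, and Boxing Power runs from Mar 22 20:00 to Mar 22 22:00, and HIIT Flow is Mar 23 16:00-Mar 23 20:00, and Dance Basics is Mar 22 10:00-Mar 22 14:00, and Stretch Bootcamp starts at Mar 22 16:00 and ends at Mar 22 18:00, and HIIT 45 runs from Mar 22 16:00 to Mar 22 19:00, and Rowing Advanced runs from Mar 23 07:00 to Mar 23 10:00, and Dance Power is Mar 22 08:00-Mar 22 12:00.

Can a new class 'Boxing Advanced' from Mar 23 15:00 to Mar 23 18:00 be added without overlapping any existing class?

No — it overlaps HIIT Flow

Dance Power: ends Mar 22 12:00 at or before Boxing Advanced starts Mar 23 15:00 → clear.
Dance Basics: ends Mar 22 14:00 at or before Boxing Advanced starts Mar 23 15:00 → clear.
HIIT 45: ends Mar 22 19:00 at or before Boxing Advanced starts Mar 23 15:00 → clear.
Stretch Bootcamp: ends Mar 22 18:00 at or before Boxing Advanced starts Mar 23 15:00 → clear.
Boxing Power: ends Mar 22 22:00 at or before Boxing Advanced starts Mar 23 15:00 → clear.
Rowing Advanced: ends Mar 23 10:00 at or before Boxing Advanced starts Mar 23 15:00 → clear.
HIIT Circuit: ends Mar 23 11:00 at or before Boxing Advanced starts Mar 23 15:00 → clear.
Cardio Intro: ends Mar 23 10:00 at or before Boxing Advanced starts Mar 23 15:00 → clear.
HIIT Flow: starts Mar 23 16:00 before Boxing Advanced ends Mar 23 18:00, and ends Mar 23 20:00 after Boxing Advanced starts Mar 23 15:00 → overlap.
Boxing Advanced overlaps HIIT Flow.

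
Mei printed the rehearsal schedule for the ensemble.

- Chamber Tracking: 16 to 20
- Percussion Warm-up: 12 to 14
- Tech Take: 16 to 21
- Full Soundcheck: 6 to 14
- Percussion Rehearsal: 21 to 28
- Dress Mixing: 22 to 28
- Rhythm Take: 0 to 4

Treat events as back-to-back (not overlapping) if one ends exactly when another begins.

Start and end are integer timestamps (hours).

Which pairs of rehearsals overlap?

Sorted by start: Rhythm Take, Full Soundcheck, Percussion Warm-up, Tech Take, Chamber Tracking, Percussion Rehearsal, Dress Mixing.
Full Soundcheck starts after Rhythm Take ends, so nothing later overlaps Rhythm Take either.
Percussion Warm-up starts before Full Soundcheck ends → Full Soundcheck and Percussion Warm-up overlap.
Tech Take starts after Full Soundcheck ends, so nothing later overlaps Full Soundcheck either.
Tech Take starts after Percussion Warm-up ends, so nothing later overlaps Percussion Warm-up either.
Chamber Tracking starts before Tech Take ends → Tech Take and Chamber Tracking overlap.
Percussion Rehearsal starts exactly when Tech Take ends (back-to-back, no overlap), so nothing later overlaps Tech Take either.
Percussion Rehearsal starts after Chamber Tracking ends, so nothing later overlaps Chamber Tracking either.
Dress Mixing starts before Percussion Rehearsal ends → Percussion Rehearsal and Dress Mixing overlap.

Chamber Tracking & Tech Take, Dress Mixing & Percussion Rehearsal, Full Soundcheck & Percussion Warm-up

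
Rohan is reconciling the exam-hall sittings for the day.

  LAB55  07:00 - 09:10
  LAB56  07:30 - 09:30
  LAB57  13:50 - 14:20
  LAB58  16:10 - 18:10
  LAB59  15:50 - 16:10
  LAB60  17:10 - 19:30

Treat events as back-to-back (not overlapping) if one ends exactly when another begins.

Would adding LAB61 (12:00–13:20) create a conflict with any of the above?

LAB55: ends 09:10 at or before LAB61 starts 12:00 → clear.
LAB56: ends 09:30 at or before LAB61 starts 12:00 → clear.
LAB57: starts 13:50 at or after LAB61 ends 13:20 → clear.
LAB59: starts 15:50 at or after LAB61 ends 13:20 → clear.
LAB58: starts 16:10 at or after LAB61 ends 13:20 → clear.
LAB60: starts 17:10 at or after LAB61 ends 13:20 → clear.

No — it doesn't clash with anything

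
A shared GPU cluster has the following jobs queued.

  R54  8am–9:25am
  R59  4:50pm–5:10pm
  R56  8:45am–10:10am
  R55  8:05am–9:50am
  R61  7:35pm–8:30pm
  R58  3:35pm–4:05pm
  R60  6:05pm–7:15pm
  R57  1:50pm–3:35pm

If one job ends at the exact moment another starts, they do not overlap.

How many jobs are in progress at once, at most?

Sweep the timeline, counting +1 at each start and −1 at each end (ends before starts at a tie):
8am start R54 → 1
8:05am start R55 → 2
8:45am start R56 → 3
9:25am end R54 → 2
9:50am end R55 → 1
10:10am end R56 → 0
1:50pm start R57 → 1
3:35pm end R57 → 0
3:35pm start R58 → 1
4:05pm end R58 → 0
4:50pm start R59 → 1
5:10pm end R59 → 0
6:05pm start R60 → 1
7:15pm end R60 → 0
7:35pm start R61 → 1
8:30pm end R61 → 0
Peak is 3, at 8:45am (R54, R55, R56).

3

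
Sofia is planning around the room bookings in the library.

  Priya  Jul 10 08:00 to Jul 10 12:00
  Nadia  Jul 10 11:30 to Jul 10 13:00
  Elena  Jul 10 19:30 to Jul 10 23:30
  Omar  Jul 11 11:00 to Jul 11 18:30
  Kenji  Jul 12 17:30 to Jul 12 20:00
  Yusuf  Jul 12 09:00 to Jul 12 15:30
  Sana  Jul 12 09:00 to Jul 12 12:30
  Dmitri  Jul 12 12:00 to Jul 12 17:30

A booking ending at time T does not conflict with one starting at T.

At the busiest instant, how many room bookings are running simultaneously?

3

Sweep the timeline, counting +1 at each start and −1 at each end (ends before starts at a tie):
Jul 10 08:00 start Priya → 1
Jul 10 11:30 start Nadia → 2
Jul 10 12:00 end Priya → 1
Jul 10 13:00 end Nadia → 0
Jul 10 19:30 start Elena → 1
Jul 10 23:30 end Elena → 0
Jul 11 11:00 start Omar → 1
Jul 11 18:30 end Omar → 0
Jul 12 09:00 start Sana → 1
Jul 12 09:00 start Yusuf → 2
Jul 12 12:00 start Dmitri → 3
Jul 12 12:30 end Sana → 2
Jul 12 15:30 end Yusuf → 1
Jul 12 17:30 end Dmitri → 0
Jul 12 17:30 start Kenji → 1
Jul 12 20:00 end Kenji → 0
Peak is 3, at Jul 12 12:00 (Dmitri, Sana, Yusuf).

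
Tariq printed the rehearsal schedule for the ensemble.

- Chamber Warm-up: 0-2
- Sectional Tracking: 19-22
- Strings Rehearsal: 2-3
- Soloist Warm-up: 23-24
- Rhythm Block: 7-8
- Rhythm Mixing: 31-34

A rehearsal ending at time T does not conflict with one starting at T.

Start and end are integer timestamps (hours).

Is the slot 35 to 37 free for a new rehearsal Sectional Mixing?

Yes — the slot is free

Chamber Warm-up: ends 2 at or before Sectional Mixing starts 35 → clear.
Strings Rehearsal: ends 3 at or before Sectional Mixing starts 35 → clear.
Rhythm Block: ends 8 at or before Sectional Mixing starts 35 → clear.
Sectional Tracking: ends 22 at or before Sectional Mixing starts 35 → clear.
Soloist Warm-up: ends 24 at or before Sectional Mixing starts 35 → clear.
Rhythm Mixing: ends 34 at or before Sectional Mixing starts 35 → clear.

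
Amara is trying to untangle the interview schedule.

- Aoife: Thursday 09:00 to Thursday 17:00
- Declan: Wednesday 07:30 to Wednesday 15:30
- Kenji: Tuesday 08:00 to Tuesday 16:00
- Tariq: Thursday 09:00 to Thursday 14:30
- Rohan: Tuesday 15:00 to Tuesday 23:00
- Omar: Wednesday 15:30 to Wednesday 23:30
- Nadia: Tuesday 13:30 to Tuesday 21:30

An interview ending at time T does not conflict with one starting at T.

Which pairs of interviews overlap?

Sorted by start: Kenji, Nadia, Rohan, Declan, Omar, Tariq, Aoife.
Nadia starts before Kenji ends → Kenji and Nadia overlap.
Rohan starts before Kenji ends → Kenji and Rohan overlap.
Declan starts after Kenji ends — done with Kenji.
Rohan starts before Nadia ends → Nadia and Rohan overlap.
Declan starts after Nadia ends — done with Nadia.
Declan starts after Rohan ends — done with Rohan.
Omar starts exactly when Declan ends (back-to-back, no overlap) — done with Declan.
Tariq starts after Omar ends — done with Omar.
Aoife starts before Tariq ends → Tariq and Aoife overlap.

Aoife & Tariq, Kenji & Nadia, Kenji & Rohan, Nadia & Rohan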